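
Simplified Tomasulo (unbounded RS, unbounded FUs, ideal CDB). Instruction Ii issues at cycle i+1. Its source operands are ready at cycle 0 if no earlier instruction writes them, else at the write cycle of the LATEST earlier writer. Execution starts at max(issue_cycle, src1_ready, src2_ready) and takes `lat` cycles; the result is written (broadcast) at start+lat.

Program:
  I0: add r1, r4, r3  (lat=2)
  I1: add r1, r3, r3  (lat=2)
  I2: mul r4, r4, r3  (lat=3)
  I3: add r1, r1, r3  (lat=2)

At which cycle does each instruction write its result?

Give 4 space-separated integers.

I0 add r1: issue@1 deps=(None,None) exec_start@1 write@3
I1 add r1: issue@2 deps=(None,None) exec_start@2 write@4
I2 mul r4: issue@3 deps=(None,None) exec_start@3 write@6
I3 add r1: issue@4 deps=(1,None) exec_start@4 write@6

Answer: 3 4 6 6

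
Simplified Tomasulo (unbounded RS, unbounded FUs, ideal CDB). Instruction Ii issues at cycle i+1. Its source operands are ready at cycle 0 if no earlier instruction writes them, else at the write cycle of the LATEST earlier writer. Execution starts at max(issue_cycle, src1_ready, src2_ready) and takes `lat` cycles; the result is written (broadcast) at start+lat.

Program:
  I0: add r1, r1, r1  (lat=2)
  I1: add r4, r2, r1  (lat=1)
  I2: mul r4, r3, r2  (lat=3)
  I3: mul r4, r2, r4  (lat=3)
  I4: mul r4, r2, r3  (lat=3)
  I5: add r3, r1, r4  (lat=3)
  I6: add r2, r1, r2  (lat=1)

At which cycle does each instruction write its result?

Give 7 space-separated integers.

I0 add r1: issue@1 deps=(None,None) exec_start@1 write@3
I1 add r4: issue@2 deps=(None,0) exec_start@3 write@4
I2 mul r4: issue@3 deps=(None,None) exec_start@3 write@6
I3 mul r4: issue@4 deps=(None,2) exec_start@6 write@9
I4 mul r4: issue@5 deps=(None,None) exec_start@5 write@8
I5 add r3: issue@6 deps=(0,4) exec_start@8 write@11
I6 add r2: issue@7 deps=(0,None) exec_start@7 write@8

Answer: 3 4 6 9 8 11 8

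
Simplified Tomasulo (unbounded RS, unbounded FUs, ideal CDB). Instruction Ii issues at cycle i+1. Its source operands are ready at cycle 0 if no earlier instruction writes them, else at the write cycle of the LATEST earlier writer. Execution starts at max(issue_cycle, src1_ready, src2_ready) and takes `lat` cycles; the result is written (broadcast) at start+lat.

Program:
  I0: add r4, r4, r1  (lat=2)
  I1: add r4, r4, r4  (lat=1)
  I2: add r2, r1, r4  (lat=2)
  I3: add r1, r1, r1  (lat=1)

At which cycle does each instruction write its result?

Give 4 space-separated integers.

I0 add r4: issue@1 deps=(None,None) exec_start@1 write@3
I1 add r4: issue@2 deps=(0,0) exec_start@3 write@4
I2 add r2: issue@3 deps=(None,1) exec_start@4 write@6
I3 add r1: issue@4 deps=(None,None) exec_start@4 write@5

Answer: 3 4 6 5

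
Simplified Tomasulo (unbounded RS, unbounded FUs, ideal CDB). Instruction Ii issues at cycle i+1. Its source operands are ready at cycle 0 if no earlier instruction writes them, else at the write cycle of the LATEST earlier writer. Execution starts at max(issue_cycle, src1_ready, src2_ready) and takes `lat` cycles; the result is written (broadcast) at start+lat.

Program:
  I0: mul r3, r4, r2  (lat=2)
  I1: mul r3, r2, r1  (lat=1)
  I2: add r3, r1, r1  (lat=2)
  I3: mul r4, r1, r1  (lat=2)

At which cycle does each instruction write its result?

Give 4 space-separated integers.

Answer: 3 3 5 6

Derivation:
I0 mul r3: issue@1 deps=(None,None) exec_start@1 write@3
I1 mul r3: issue@2 deps=(None,None) exec_start@2 write@3
I2 add r3: issue@3 deps=(None,None) exec_start@3 write@5
I3 mul r4: issue@4 deps=(None,None) exec_start@4 write@6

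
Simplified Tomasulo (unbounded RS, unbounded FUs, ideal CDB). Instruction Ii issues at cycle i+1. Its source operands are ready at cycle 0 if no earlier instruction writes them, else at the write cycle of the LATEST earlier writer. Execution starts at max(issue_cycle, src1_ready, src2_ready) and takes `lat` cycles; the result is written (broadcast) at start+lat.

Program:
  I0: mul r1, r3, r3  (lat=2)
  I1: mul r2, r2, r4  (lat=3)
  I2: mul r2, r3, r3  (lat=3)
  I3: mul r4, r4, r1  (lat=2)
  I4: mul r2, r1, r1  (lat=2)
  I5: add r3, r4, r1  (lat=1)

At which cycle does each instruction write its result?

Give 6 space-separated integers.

Answer: 3 5 6 6 7 7

Derivation:
I0 mul r1: issue@1 deps=(None,None) exec_start@1 write@3
I1 mul r2: issue@2 deps=(None,None) exec_start@2 write@5
I2 mul r2: issue@3 deps=(None,None) exec_start@3 write@6
I3 mul r4: issue@4 deps=(None,0) exec_start@4 write@6
I4 mul r2: issue@5 deps=(0,0) exec_start@5 write@7
I5 add r3: issue@6 deps=(3,0) exec_start@6 write@7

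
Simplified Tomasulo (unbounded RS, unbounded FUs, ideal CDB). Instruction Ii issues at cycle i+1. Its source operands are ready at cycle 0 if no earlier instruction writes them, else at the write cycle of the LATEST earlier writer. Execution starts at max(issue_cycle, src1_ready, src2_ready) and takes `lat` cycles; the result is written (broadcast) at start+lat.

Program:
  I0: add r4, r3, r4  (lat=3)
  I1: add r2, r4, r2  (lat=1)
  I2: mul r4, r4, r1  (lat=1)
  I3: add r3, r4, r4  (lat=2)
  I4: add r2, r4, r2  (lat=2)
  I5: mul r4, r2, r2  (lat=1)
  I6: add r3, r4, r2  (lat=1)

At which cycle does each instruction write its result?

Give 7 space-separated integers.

I0 add r4: issue@1 deps=(None,None) exec_start@1 write@4
I1 add r2: issue@2 deps=(0,None) exec_start@4 write@5
I2 mul r4: issue@3 deps=(0,None) exec_start@4 write@5
I3 add r3: issue@4 deps=(2,2) exec_start@5 write@7
I4 add r2: issue@5 deps=(2,1) exec_start@5 write@7
I5 mul r4: issue@6 deps=(4,4) exec_start@7 write@8
I6 add r3: issue@7 deps=(5,4) exec_start@8 write@9

Answer: 4 5 5 7 7 8 9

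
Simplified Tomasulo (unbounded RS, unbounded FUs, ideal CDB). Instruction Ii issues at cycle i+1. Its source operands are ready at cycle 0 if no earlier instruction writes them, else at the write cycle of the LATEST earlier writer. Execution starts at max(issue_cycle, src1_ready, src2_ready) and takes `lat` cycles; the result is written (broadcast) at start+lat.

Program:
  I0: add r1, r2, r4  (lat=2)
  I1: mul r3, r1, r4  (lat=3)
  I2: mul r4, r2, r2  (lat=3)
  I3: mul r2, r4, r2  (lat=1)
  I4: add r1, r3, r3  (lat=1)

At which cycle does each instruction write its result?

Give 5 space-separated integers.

Answer: 3 6 6 7 7

Derivation:
I0 add r1: issue@1 deps=(None,None) exec_start@1 write@3
I1 mul r3: issue@2 deps=(0,None) exec_start@3 write@6
I2 mul r4: issue@3 deps=(None,None) exec_start@3 write@6
I3 mul r2: issue@4 deps=(2,None) exec_start@6 write@7
I4 add r1: issue@5 deps=(1,1) exec_start@6 write@7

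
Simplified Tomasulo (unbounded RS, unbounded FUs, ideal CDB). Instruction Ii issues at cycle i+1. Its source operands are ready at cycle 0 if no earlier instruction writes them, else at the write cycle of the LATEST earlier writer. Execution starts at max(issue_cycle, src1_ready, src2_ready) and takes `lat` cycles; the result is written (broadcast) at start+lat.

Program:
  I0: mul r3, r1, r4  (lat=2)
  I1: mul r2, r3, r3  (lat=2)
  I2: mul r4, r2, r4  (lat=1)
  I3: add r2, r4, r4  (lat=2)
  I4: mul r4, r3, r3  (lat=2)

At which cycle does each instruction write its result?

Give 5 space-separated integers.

Answer: 3 5 6 8 7

Derivation:
I0 mul r3: issue@1 deps=(None,None) exec_start@1 write@3
I1 mul r2: issue@2 deps=(0,0) exec_start@3 write@5
I2 mul r4: issue@3 deps=(1,None) exec_start@5 write@6
I3 add r2: issue@4 deps=(2,2) exec_start@6 write@8
I4 mul r4: issue@5 deps=(0,0) exec_start@5 write@7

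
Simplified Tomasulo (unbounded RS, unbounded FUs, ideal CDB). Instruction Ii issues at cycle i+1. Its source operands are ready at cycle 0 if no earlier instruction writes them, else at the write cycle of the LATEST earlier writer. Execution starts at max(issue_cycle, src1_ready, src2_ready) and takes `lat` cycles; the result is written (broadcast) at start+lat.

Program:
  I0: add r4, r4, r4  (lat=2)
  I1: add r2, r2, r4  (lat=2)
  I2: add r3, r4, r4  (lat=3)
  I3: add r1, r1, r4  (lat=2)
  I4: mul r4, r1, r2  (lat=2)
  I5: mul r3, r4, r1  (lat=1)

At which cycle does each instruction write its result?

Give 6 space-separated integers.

Answer: 3 5 6 6 8 9

Derivation:
I0 add r4: issue@1 deps=(None,None) exec_start@1 write@3
I1 add r2: issue@2 deps=(None,0) exec_start@3 write@5
I2 add r3: issue@3 deps=(0,0) exec_start@3 write@6
I3 add r1: issue@4 deps=(None,0) exec_start@4 write@6
I4 mul r4: issue@5 deps=(3,1) exec_start@6 write@8
I5 mul r3: issue@6 deps=(4,3) exec_start@8 write@9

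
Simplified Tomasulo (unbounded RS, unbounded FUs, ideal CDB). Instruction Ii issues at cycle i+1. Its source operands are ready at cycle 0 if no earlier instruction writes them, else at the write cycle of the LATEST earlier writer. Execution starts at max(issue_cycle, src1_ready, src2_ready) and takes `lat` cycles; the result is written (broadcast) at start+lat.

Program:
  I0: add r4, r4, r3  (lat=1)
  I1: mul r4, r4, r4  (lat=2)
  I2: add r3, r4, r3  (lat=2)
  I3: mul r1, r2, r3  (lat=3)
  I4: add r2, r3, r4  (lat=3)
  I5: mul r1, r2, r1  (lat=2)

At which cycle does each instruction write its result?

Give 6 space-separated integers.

Answer: 2 4 6 9 9 11

Derivation:
I0 add r4: issue@1 deps=(None,None) exec_start@1 write@2
I1 mul r4: issue@2 deps=(0,0) exec_start@2 write@4
I2 add r3: issue@3 deps=(1,None) exec_start@4 write@6
I3 mul r1: issue@4 deps=(None,2) exec_start@6 write@9
I4 add r2: issue@5 deps=(2,1) exec_start@6 write@9
I5 mul r1: issue@6 deps=(4,3) exec_start@9 write@11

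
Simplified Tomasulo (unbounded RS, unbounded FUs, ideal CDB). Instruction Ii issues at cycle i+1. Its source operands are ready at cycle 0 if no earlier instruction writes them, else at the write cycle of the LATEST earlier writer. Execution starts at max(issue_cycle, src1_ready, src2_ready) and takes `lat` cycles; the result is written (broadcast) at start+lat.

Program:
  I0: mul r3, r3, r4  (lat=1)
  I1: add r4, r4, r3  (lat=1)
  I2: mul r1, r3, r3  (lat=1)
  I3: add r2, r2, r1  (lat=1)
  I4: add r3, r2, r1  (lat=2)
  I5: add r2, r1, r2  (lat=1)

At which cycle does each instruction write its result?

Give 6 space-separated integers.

Answer: 2 3 4 5 7 7

Derivation:
I0 mul r3: issue@1 deps=(None,None) exec_start@1 write@2
I1 add r4: issue@2 deps=(None,0) exec_start@2 write@3
I2 mul r1: issue@3 deps=(0,0) exec_start@3 write@4
I3 add r2: issue@4 deps=(None,2) exec_start@4 write@5
I4 add r3: issue@5 deps=(3,2) exec_start@5 write@7
I5 add r2: issue@6 deps=(2,3) exec_start@6 write@7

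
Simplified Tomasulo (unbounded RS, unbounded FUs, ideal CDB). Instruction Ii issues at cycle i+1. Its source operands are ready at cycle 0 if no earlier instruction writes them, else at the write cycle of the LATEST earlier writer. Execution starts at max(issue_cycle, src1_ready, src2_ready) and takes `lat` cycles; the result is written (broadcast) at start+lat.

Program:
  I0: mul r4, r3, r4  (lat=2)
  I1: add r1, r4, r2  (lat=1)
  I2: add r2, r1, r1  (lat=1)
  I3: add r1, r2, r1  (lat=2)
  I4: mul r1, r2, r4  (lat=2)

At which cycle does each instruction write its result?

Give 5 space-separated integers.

Answer: 3 4 5 7 7

Derivation:
I0 mul r4: issue@1 deps=(None,None) exec_start@1 write@3
I1 add r1: issue@2 deps=(0,None) exec_start@3 write@4
I2 add r2: issue@3 deps=(1,1) exec_start@4 write@5
I3 add r1: issue@4 deps=(2,1) exec_start@5 write@7
I4 mul r1: issue@5 deps=(2,0) exec_start@5 write@7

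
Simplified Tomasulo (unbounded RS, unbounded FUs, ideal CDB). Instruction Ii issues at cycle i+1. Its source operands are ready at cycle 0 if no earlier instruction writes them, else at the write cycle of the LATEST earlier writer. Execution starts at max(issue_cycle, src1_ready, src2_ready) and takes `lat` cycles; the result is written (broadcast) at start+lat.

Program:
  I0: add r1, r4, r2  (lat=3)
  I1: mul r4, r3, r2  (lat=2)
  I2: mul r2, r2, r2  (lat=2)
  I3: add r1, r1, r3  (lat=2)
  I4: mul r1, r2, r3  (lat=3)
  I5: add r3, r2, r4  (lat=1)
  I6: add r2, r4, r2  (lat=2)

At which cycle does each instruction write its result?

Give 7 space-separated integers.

Answer: 4 4 5 6 8 7 9

Derivation:
I0 add r1: issue@1 deps=(None,None) exec_start@1 write@4
I1 mul r4: issue@2 deps=(None,None) exec_start@2 write@4
I2 mul r2: issue@3 deps=(None,None) exec_start@3 write@5
I3 add r1: issue@4 deps=(0,None) exec_start@4 write@6
I4 mul r1: issue@5 deps=(2,None) exec_start@5 write@8
I5 add r3: issue@6 deps=(2,1) exec_start@6 write@7
I6 add r2: issue@7 deps=(1,2) exec_start@7 write@9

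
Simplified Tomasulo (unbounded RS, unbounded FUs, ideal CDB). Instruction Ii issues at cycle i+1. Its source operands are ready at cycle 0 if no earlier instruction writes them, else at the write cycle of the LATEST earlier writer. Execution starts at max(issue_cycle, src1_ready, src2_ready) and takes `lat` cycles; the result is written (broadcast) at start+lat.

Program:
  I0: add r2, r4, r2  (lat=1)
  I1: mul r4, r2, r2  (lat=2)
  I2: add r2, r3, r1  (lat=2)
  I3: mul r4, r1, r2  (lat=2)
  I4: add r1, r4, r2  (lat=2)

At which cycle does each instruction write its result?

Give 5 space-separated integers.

Answer: 2 4 5 7 9

Derivation:
I0 add r2: issue@1 deps=(None,None) exec_start@1 write@2
I1 mul r4: issue@2 deps=(0,0) exec_start@2 write@4
I2 add r2: issue@3 deps=(None,None) exec_start@3 write@5
I3 mul r4: issue@4 deps=(None,2) exec_start@5 write@7
I4 add r1: issue@5 deps=(3,2) exec_start@7 write@9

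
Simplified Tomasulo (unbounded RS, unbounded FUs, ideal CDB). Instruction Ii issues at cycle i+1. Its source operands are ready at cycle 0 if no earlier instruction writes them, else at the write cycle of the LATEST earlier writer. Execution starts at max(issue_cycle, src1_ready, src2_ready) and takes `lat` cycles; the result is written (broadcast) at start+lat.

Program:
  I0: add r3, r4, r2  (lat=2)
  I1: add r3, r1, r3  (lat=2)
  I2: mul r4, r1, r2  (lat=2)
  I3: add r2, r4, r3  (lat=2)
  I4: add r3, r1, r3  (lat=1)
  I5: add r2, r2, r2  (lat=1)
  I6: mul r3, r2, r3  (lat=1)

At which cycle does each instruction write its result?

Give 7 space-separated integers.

I0 add r3: issue@1 deps=(None,None) exec_start@1 write@3
I1 add r3: issue@2 deps=(None,0) exec_start@3 write@5
I2 mul r4: issue@3 deps=(None,None) exec_start@3 write@5
I3 add r2: issue@4 deps=(2,1) exec_start@5 write@7
I4 add r3: issue@5 deps=(None,1) exec_start@5 write@6
I5 add r2: issue@6 deps=(3,3) exec_start@7 write@8
I6 mul r3: issue@7 deps=(5,4) exec_start@8 write@9

Answer: 3 5 5 7 6 8 9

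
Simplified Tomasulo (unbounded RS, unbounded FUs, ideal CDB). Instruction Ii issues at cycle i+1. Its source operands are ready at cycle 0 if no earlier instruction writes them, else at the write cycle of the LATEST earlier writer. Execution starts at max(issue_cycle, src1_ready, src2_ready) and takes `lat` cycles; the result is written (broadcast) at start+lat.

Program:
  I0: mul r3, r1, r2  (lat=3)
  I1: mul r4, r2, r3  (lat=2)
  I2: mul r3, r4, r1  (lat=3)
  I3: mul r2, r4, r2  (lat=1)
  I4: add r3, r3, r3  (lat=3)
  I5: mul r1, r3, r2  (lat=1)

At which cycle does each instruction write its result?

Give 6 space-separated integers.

Answer: 4 6 9 7 12 13

Derivation:
I0 mul r3: issue@1 deps=(None,None) exec_start@1 write@4
I1 mul r4: issue@2 deps=(None,0) exec_start@4 write@6
I2 mul r3: issue@3 deps=(1,None) exec_start@6 write@9
I3 mul r2: issue@4 deps=(1,None) exec_start@6 write@7
I4 add r3: issue@5 deps=(2,2) exec_start@9 write@12
I5 mul r1: issue@6 deps=(4,3) exec_start@12 write@13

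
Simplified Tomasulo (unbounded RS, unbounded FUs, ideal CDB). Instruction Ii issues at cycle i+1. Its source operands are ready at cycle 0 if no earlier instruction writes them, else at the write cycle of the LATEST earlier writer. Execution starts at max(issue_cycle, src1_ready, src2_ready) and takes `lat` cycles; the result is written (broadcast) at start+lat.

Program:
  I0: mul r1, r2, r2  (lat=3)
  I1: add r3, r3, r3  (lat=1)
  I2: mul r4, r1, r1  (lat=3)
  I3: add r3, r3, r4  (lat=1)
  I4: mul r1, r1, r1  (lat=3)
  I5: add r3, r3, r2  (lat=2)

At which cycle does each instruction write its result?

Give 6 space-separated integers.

I0 mul r1: issue@1 deps=(None,None) exec_start@1 write@4
I1 add r3: issue@2 deps=(None,None) exec_start@2 write@3
I2 mul r4: issue@3 deps=(0,0) exec_start@4 write@7
I3 add r3: issue@4 deps=(1,2) exec_start@7 write@8
I4 mul r1: issue@5 deps=(0,0) exec_start@5 write@8
I5 add r3: issue@6 deps=(3,None) exec_start@8 write@10

Answer: 4 3 7 8 8 10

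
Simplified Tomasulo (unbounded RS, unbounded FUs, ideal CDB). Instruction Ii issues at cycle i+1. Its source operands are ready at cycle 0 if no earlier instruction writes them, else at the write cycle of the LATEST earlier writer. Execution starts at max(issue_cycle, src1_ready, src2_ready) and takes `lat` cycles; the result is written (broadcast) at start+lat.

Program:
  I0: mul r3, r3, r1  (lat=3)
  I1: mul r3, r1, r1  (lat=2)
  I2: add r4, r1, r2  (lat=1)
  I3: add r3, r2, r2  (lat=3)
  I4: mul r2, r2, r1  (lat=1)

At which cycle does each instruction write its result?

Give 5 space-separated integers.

Answer: 4 4 4 7 6

Derivation:
I0 mul r3: issue@1 deps=(None,None) exec_start@1 write@4
I1 mul r3: issue@2 deps=(None,None) exec_start@2 write@4
I2 add r4: issue@3 deps=(None,None) exec_start@3 write@4
I3 add r3: issue@4 deps=(None,None) exec_start@4 write@7
I4 mul r2: issue@5 deps=(None,None) exec_start@5 write@6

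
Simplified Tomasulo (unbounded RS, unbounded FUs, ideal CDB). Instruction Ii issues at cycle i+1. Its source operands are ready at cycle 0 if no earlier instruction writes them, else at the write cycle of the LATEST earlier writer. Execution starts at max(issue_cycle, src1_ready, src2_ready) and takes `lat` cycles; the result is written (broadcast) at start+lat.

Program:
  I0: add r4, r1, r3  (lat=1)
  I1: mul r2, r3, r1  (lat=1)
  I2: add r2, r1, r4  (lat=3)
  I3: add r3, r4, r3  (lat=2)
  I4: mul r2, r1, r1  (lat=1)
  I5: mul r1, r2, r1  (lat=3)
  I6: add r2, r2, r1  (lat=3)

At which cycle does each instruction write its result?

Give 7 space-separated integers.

I0 add r4: issue@1 deps=(None,None) exec_start@1 write@2
I1 mul r2: issue@2 deps=(None,None) exec_start@2 write@3
I2 add r2: issue@3 deps=(None,0) exec_start@3 write@6
I3 add r3: issue@4 deps=(0,None) exec_start@4 write@6
I4 mul r2: issue@5 deps=(None,None) exec_start@5 write@6
I5 mul r1: issue@6 deps=(4,None) exec_start@6 write@9
I6 add r2: issue@7 deps=(4,5) exec_start@9 write@12

Answer: 2 3 6 6 6 9 12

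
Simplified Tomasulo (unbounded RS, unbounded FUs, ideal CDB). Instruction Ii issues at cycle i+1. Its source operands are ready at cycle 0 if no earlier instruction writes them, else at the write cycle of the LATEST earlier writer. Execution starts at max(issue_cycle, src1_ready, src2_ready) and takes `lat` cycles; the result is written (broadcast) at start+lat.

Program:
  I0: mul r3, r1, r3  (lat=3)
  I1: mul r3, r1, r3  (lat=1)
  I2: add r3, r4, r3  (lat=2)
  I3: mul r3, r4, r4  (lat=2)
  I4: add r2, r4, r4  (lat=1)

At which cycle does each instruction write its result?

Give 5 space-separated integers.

Answer: 4 5 7 6 6

Derivation:
I0 mul r3: issue@1 deps=(None,None) exec_start@1 write@4
I1 mul r3: issue@2 deps=(None,0) exec_start@4 write@5
I2 add r3: issue@3 deps=(None,1) exec_start@5 write@7
I3 mul r3: issue@4 deps=(None,None) exec_start@4 write@6
I4 add r2: issue@5 deps=(None,None) exec_start@5 write@6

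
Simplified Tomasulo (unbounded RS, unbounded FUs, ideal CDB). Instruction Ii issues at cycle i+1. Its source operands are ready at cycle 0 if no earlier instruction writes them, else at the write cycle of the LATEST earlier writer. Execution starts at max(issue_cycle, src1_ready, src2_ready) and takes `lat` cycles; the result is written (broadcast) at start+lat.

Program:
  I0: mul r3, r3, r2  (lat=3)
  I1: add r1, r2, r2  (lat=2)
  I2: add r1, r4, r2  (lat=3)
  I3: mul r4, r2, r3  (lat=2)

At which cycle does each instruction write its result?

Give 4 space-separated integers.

Answer: 4 4 6 6

Derivation:
I0 mul r3: issue@1 deps=(None,None) exec_start@1 write@4
I1 add r1: issue@2 deps=(None,None) exec_start@2 write@4
I2 add r1: issue@3 deps=(None,None) exec_start@3 write@6
I3 mul r4: issue@4 deps=(None,0) exec_start@4 write@6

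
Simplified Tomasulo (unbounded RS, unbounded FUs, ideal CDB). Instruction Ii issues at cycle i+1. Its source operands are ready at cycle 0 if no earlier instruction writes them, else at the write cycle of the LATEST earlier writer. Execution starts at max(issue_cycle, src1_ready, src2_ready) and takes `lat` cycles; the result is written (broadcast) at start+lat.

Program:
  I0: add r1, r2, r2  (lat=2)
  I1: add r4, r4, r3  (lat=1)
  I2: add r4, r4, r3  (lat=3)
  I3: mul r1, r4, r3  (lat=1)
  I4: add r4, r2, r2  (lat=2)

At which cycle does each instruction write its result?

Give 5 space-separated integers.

Answer: 3 3 6 7 7

Derivation:
I0 add r1: issue@1 deps=(None,None) exec_start@1 write@3
I1 add r4: issue@2 deps=(None,None) exec_start@2 write@3
I2 add r4: issue@3 deps=(1,None) exec_start@3 write@6
I3 mul r1: issue@4 deps=(2,None) exec_start@6 write@7
I4 add r4: issue@5 deps=(None,None) exec_start@5 write@7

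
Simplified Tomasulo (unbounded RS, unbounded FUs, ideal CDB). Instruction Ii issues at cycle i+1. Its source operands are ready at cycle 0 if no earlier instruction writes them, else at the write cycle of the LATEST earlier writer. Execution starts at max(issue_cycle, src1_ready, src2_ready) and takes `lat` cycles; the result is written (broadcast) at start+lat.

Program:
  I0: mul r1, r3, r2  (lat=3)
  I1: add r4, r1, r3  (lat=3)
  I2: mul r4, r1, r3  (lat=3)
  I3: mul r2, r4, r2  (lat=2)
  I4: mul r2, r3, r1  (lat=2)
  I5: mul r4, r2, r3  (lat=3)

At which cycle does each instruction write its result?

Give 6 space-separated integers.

Answer: 4 7 7 9 7 10

Derivation:
I0 mul r1: issue@1 deps=(None,None) exec_start@1 write@4
I1 add r4: issue@2 deps=(0,None) exec_start@4 write@7
I2 mul r4: issue@3 deps=(0,None) exec_start@4 write@7
I3 mul r2: issue@4 deps=(2,None) exec_start@7 write@9
I4 mul r2: issue@5 deps=(None,0) exec_start@5 write@7
I5 mul r4: issue@6 deps=(4,None) exec_start@7 write@10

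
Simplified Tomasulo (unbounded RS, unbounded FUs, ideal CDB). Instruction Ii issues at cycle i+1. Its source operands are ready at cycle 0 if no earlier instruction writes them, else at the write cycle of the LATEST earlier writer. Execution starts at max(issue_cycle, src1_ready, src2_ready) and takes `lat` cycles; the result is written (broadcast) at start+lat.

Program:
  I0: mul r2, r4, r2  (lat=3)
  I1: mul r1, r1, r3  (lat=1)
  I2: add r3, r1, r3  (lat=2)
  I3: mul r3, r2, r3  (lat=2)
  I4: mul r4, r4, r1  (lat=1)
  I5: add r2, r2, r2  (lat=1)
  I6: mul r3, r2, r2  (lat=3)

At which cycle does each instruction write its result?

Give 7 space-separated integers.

Answer: 4 3 5 7 6 7 10

Derivation:
I0 mul r2: issue@1 deps=(None,None) exec_start@1 write@4
I1 mul r1: issue@2 deps=(None,None) exec_start@2 write@3
I2 add r3: issue@3 deps=(1,None) exec_start@3 write@5
I3 mul r3: issue@4 deps=(0,2) exec_start@5 write@7
I4 mul r4: issue@5 deps=(None,1) exec_start@5 write@6
I5 add r2: issue@6 deps=(0,0) exec_start@6 write@7
I6 mul r3: issue@7 deps=(5,5) exec_start@7 write@10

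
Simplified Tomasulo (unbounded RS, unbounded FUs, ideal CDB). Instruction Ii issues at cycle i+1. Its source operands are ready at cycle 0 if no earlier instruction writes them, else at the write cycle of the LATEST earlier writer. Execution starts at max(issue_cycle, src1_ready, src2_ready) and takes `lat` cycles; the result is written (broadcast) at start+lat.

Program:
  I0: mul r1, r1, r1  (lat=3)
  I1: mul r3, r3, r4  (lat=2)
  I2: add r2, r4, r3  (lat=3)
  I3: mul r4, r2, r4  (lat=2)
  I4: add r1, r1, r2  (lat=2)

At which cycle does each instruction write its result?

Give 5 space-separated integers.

I0 mul r1: issue@1 deps=(None,None) exec_start@1 write@4
I1 mul r3: issue@2 deps=(None,None) exec_start@2 write@4
I2 add r2: issue@3 deps=(None,1) exec_start@4 write@7
I3 mul r4: issue@4 deps=(2,None) exec_start@7 write@9
I4 add r1: issue@5 deps=(0,2) exec_start@7 write@9

Answer: 4 4 7 9 9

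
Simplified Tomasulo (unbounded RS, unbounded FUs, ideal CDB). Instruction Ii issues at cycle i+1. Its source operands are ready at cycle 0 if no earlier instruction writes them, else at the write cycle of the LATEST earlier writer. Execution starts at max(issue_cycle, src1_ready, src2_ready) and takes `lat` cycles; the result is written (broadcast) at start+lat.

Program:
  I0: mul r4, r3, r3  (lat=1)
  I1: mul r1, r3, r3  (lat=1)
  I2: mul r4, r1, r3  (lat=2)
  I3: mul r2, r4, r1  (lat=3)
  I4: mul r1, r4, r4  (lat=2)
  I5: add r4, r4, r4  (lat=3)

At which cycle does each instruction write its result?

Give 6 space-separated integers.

Answer: 2 3 5 8 7 9

Derivation:
I0 mul r4: issue@1 deps=(None,None) exec_start@1 write@2
I1 mul r1: issue@2 deps=(None,None) exec_start@2 write@3
I2 mul r4: issue@3 deps=(1,None) exec_start@3 write@5
I3 mul r2: issue@4 deps=(2,1) exec_start@5 write@8
I4 mul r1: issue@5 deps=(2,2) exec_start@5 write@7
I5 add r4: issue@6 deps=(2,2) exec_start@6 write@9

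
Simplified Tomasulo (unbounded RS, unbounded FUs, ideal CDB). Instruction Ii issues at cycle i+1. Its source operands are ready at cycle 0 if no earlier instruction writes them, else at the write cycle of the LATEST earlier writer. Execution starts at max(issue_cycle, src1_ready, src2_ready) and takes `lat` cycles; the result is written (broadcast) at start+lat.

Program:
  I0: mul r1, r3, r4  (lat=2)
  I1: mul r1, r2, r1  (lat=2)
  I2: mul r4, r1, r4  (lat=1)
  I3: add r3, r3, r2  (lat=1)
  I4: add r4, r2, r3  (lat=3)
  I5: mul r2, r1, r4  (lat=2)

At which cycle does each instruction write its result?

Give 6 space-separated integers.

Answer: 3 5 6 5 8 10

Derivation:
I0 mul r1: issue@1 deps=(None,None) exec_start@1 write@3
I1 mul r1: issue@2 deps=(None,0) exec_start@3 write@5
I2 mul r4: issue@3 deps=(1,None) exec_start@5 write@6
I3 add r3: issue@4 deps=(None,None) exec_start@4 write@5
I4 add r4: issue@5 deps=(None,3) exec_start@5 write@8
I5 mul r2: issue@6 deps=(1,4) exec_start@8 write@10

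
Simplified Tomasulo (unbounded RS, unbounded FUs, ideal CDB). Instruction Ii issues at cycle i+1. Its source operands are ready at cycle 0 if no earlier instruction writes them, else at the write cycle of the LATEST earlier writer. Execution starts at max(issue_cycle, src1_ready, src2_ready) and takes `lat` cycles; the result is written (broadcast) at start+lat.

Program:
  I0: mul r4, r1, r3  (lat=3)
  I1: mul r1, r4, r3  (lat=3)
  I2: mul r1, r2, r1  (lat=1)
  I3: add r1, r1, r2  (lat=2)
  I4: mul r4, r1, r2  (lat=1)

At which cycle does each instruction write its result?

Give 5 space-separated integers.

I0 mul r4: issue@1 deps=(None,None) exec_start@1 write@4
I1 mul r1: issue@2 deps=(0,None) exec_start@4 write@7
I2 mul r1: issue@3 deps=(None,1) exec_start@7 write@8
I3 add r1: issue@4 deps=(2,None) exec_start@8 write@10
I4 mul r4: issue@5 deps=(3,None) exec_start@10 write@11

Answer: 4 7 8 10 11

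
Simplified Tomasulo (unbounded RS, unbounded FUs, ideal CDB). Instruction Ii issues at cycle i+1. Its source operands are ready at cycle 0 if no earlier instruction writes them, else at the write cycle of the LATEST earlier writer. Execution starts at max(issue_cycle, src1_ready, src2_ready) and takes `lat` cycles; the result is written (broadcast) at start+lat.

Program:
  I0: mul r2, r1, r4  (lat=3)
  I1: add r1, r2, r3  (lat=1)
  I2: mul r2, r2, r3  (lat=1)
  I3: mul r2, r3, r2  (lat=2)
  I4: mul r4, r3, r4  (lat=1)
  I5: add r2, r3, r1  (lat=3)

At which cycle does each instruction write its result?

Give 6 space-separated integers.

Answer: 4 5 5 7 6 9

Derivation:
I0 mul r2: issue@1 deps=(None,None) exec_start@1 write@4
I1 add r1: issue@2 deps=(0,None) exec_start@4 write@5
I2 mul r2: issue@3 deps=(0,None) exec_start@4 write@5
I3 mul r2: issue@4 deps=(None,2) exec_start@5 write@7
I4 mul r4: issue@5 deps=(None,None) exec_start@5 write@6
I5 add r2: issue@6 deps=(None,1) exec_start@6 write@9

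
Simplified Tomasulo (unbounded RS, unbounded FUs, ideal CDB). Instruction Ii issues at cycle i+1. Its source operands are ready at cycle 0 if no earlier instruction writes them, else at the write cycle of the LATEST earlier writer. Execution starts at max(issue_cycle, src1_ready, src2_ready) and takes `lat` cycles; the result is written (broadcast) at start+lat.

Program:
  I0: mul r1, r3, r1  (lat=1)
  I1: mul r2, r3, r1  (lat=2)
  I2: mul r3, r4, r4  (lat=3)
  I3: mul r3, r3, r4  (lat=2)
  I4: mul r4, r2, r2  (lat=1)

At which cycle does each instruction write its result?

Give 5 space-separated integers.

I0 mul r1: issue@1 deps=(None,None) exec_start@1 write@2
I1 mul r2: issue@2 deps=(None,0) exec_start@2 write@4
I2 mul r3: issue@3 deps=(None,None) exec_start@3 write@6
I3 mul r3: issue@4 deps=(2,None) exec_start@6 write@8
I4 mul r4: issue@5 deps=(1,1) exec_start@5 write@6

Answer: 2 4 6 8 6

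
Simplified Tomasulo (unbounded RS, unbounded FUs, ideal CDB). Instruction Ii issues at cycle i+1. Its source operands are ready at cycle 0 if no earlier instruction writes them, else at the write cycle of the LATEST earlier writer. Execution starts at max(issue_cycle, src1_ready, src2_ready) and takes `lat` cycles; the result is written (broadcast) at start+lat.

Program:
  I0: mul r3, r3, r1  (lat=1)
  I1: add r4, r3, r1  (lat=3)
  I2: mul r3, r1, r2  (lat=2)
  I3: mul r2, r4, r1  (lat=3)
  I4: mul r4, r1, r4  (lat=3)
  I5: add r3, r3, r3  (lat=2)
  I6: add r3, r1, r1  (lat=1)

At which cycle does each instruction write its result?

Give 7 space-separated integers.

I0 mul r3: issue@1 deps=(None,None) exec_start@1 write@2
I1 add r4: issue@2 deps=(0,None) exec_start@2 write@5
I2 mul r3: issue@3 deps=(None,None) exec_start@3 write@5
I3 mul r2: issue@4 deps=(1,None) exec_start@5 write@8
I4 mul r4: issue@5 deps=(None,1) exec_start@5 write@8
I5 add r3: issue@6 deps=(2,2) exec_start@6 write@8
I6 add r3: issue@7 deps=(None,None) exec_start@7 write@8

Answer: 2 5 5 8 8 8 8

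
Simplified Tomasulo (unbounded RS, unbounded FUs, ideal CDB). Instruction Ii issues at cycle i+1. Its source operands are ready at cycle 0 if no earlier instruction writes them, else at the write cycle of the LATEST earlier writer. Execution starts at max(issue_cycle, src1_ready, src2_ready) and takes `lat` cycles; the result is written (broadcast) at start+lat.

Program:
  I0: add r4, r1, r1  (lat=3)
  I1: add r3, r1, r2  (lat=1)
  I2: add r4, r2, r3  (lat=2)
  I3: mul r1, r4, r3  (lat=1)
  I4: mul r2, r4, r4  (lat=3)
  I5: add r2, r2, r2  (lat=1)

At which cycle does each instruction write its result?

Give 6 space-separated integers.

Answer: 4 3 5 6 8 9

Derivation:
I0 add r4: issue@1 deps=(None,None) exec_start@1 write@4
I1 add r3: issue@2 deps=(None,None) exec_start@2 write@3
I2 add r4: issue@3 deps=(None,1) exec_start@3 write@5
I3 mul r1: issue@4 deps=(2,1) exec_start@5 write@6
I4 mul r2: issue@5 deps=(2,2) exec_start@5 write@8
I5 add r2: issue@6 deps=(4,4) exec_start@8 write@9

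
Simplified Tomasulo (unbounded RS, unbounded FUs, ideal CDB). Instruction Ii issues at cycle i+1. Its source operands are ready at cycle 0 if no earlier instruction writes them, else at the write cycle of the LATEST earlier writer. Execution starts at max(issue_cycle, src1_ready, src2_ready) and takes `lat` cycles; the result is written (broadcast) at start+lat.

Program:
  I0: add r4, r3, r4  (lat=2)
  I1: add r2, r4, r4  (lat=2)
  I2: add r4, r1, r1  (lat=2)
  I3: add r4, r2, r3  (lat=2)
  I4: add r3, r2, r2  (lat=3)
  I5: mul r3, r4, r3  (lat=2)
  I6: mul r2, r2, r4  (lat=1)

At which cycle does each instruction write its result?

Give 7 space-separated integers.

Answer: 3 5 5 7 8 10 8

Derivation:
I0 add r4: issue@1 deps=(None,None) exec_start@1 write@3
I1 add r2: issue@2 deps=(0,0) exec_start@3 write@5
I2 add r4: issue@3 deps=(None,None) exec_start@3 write@5
I3 add r4: issue@4 deps=(1,None) exec_start@5 write@7
I4 add r3: issue@5 deps=(1,1) exec_start@5 write@8
I5 mul r3: issue@6 deps=(3,4) exec_start@8 write@10
I6 mul r2: issue@7 deps=(1,3) exec_start@7 write@8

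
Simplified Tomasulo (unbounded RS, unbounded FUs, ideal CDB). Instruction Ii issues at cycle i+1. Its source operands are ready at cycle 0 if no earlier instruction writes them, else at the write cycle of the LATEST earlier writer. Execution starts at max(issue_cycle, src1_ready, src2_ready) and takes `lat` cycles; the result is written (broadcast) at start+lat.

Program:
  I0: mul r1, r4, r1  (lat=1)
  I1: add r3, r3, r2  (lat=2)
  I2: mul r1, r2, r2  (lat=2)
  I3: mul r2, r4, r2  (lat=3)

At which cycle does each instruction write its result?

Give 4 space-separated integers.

Answer: 2 4 5 7

Derivation:
I0 mul r1: issue@1 deps=(None,None) exec_start@1 write@2
I1 add r3: issue@2 deps=(None,None) exec_start@2 write@4
I2 mul r1: issue@3 deps=(None,None) exec_start@3 write@5
I3 mul r2: issue@4 deps=(None,None) exec_start@4 write@7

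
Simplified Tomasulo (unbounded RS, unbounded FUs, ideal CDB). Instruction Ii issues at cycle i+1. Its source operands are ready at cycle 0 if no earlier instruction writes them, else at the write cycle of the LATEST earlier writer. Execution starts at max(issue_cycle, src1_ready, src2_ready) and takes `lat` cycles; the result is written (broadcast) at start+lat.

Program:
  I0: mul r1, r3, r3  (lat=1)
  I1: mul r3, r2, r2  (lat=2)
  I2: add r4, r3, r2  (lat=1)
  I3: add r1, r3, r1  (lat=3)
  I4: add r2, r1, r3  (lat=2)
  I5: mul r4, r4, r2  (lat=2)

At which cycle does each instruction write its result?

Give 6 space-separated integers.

Answer: 2 4 5 7 9 11

Derivation:
I0 mul r1: issue@1 deps=(None,None) exec_start@1 write@2
I1 mul r3: issue@2 deps=(None,None) exec_start@2 write@4
I2 add r4: issue@3 deps=(1,None) exec_start@4 write@5
I3 add r1: issue@4 deps=(1,0) exec_start@4 write@7
I4 add r2: issue@5 deps=(3,1) exec_start@7 write@9
I5 mul r4: issue@6 deps=(2,4) exec_start@9 write@11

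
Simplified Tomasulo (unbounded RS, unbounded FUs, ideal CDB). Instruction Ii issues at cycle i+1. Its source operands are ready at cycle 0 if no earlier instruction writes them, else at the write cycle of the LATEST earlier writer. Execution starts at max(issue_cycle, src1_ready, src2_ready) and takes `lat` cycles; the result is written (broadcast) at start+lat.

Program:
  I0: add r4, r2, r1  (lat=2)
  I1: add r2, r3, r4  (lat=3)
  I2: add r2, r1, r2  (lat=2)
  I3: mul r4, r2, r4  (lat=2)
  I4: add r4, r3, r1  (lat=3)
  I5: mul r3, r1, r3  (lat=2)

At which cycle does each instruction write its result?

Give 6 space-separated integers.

I0 add r4: issue@1 deps=(None,None) exec_start@1 write@3
I1 add r2: issue@2 deps=(None,0) exec_start@3 write@6
I2 add r2: issue@3 deps=(None,1) exec_start@6 write@8
I3 mul r4: issue@4 deps=(2,0) exec_start@8 write@10
I4 add r4: issue@5 deps=(None,None) exec_start@5 write@8
I5 mul r3: issue@6 deps=(None,None) exec_start@6 write@8

Answer: 3 6 8 10 8 8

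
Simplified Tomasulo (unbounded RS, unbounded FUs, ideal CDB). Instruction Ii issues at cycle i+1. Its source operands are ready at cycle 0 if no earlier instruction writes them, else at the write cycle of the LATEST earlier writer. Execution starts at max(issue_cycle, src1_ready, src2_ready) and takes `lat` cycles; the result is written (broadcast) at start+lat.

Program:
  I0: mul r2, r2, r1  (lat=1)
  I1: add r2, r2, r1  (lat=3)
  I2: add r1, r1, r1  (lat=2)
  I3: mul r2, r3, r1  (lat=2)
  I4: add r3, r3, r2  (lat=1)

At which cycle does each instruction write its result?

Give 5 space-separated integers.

Answer: 2 5 5 7 8

Derivation:
I0 mul r2: issue@1 deps=(None,None) exec_start@1 write@2
I1 add r2: issue@2 deps=(0,None) exec_start@2 write@5
I2 add r1: issue@3 deps=(None,None) exec_start@3 write@5
I3 mul r2: issue@4 deps=(None,2) exec_start@5 write@7
I4 add r3: issue@5 deps=(None,3) exec_start@7 write@8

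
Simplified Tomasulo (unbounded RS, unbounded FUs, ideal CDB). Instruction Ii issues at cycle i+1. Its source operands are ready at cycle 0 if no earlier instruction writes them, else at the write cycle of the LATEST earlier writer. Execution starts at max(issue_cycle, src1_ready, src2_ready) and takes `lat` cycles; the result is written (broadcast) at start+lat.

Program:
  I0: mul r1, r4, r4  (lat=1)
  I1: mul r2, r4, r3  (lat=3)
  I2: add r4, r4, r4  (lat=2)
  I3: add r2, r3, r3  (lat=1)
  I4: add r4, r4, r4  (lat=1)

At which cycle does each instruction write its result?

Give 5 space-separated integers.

Answer: 2 5 5 5 6

Derivation:
I0 mul r1: issue@1 deps=(None,None) exec_start@1 write@2
I1 mul r2: issue@2 deps=(None,None) exec_start@2 write@5
I2 add r4: issue@3 deps=(None,None) exec_start@3 write@5
I3 add r2: issue@4 deps=(None,None) exec_start@4 write@5
I4 add r4: issue@5 deps=(2,2) exec_start@5 write@6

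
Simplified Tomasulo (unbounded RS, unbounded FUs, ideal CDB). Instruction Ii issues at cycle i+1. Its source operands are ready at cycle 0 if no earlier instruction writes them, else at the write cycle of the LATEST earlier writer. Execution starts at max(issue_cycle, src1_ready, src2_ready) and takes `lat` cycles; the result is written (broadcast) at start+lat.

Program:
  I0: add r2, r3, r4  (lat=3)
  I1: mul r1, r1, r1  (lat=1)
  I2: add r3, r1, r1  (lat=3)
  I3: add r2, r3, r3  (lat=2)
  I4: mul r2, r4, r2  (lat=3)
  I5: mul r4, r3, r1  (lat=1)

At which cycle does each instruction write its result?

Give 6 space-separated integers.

I0 add r2: issue@1 deps=(None,None) exec_start@1 write@4
I1 mul r1: issue@2 deps=(None,None) exec_start@2 write@3
I2 add r3: issue@3 deps=(1,1) exec_start@3 write@6
I3 add r2: issue@4 deps=(2,2) exec_start@6 write@8
I4 mul r2: issue@5 deps=(None,3) exec_start@8 write@11
I5 mul r4: issue@6 deps=(2,1) exec_start@6 write@7

Answer: 4 3 6 8 11 7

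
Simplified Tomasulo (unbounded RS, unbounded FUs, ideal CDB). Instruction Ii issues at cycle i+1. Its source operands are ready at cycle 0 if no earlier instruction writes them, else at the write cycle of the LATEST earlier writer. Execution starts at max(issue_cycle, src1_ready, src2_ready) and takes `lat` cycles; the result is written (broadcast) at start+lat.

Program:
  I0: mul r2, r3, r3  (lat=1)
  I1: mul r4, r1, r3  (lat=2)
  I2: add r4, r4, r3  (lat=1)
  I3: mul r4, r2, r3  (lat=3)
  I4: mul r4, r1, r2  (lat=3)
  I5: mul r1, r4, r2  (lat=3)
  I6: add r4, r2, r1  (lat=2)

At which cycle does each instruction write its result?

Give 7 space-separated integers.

I0 mul r2: issue@1 deps=(None,None) exec_start@1 write@2
I1 mul r4: issue@2 deps=(None,None) exec_start@2 write@4
I2 add r4: issue@3 deps=(1,None) exec_start@4 write@5
I3 mul r4: issue@4 deps=(0,None) exec_start@4 write@7
I4 mul r4: issue@5 deps=(None,0) exec_start@5 write@8
I5 mul r1: issue@6 deps=(4,0) exec_start@8 write@11
I6 add r4: issue@7 deps=(0,5) exec_start@11 write@13

Answer: 2 4 5 7 8 11 13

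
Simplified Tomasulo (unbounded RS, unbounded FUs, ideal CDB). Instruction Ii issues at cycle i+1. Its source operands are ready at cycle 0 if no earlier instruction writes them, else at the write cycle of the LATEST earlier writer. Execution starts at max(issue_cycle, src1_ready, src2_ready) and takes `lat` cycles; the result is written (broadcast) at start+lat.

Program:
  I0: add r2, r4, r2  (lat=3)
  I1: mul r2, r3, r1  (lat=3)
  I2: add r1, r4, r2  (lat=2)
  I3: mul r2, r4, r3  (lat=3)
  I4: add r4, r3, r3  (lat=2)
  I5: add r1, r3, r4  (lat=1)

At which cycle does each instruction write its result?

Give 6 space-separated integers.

Answer: 4 5 7 7 7 8

Derivation:
I0 add r2: issue@1 deps=(None,None) exec_start@1 write@4
I1 mul r2: issue@2 deps=(None,None) exec_start@2 write@5
I2 add r1: issue@3 deps=(None,1) exec_start@5 write@7
I3 mul r2: issue@4 deps=(None,None) exec_start@4 write@7
I4 add r4: issue@5 deps=(None,None) exec_start@5 write@7
I5 add r1: issue@6 deps=(None,4) exec_start@7 write@8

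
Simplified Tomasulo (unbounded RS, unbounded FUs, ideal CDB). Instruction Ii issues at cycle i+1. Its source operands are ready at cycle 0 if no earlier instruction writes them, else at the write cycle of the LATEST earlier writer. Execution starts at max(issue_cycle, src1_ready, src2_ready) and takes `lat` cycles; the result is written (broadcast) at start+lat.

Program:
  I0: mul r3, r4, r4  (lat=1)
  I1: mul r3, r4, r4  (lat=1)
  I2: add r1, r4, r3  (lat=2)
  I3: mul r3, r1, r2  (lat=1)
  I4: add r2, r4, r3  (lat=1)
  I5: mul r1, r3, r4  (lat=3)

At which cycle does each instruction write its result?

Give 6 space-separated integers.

Answer: 2 3 5 6 7 9

Derivation:
I0 mul r3: issue@1 deps=(None,None) exec_start@1 write@2
I1 mul r3: issue@2 deps=(None,None) exec_start@2 write@3
I2 add r1: issue@3 deps=(None,1) exec_start@3 write@5
I3 mul r3: issue@4 deps=(2,None) exec_start@5 write@6
I4 add r2: issue@5 deps=(None,3) exec_start@6 write@7
I5 mul r1: issue@6 deps=(3,None) exec_start@6 write@9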